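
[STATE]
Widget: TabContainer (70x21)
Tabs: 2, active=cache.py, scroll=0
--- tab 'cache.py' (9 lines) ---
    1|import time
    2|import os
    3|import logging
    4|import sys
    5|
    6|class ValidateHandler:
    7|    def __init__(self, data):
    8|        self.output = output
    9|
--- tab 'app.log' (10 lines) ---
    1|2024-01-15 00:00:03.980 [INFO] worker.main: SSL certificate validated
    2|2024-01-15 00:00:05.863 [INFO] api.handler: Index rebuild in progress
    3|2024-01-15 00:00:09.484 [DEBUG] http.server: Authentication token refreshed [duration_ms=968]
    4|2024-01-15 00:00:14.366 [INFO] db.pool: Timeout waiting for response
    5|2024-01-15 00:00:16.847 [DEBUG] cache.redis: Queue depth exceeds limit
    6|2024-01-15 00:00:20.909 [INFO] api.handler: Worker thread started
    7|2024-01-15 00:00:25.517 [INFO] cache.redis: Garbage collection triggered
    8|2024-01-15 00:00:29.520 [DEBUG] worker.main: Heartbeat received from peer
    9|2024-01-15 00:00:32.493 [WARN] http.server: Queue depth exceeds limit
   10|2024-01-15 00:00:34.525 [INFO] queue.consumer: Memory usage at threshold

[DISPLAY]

[cache.py]│ app.log                                                   
──────────────────────────────────────────────────────────────────────
import time                                                           
import os                                                             
import logging                                                        
import sys                                                            
                                                                      
class ValidateHandler:                                                
    def __init__(self, data):                                         
        self.output = output                                          
                                                                      
                                                                      
                                                                      
                                                                      
                                                                      
                                                                      
                                                                      
                                                                      
                                                                      
                                                                      
                                                                      


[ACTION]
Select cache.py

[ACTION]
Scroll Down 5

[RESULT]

[cache.py]│ app.log                                                   
──────────────────────────────────────────────────────────────────────
class ValidateHandler:                                                
    def __init__(self, data):                                         
        self.output = output                                          
                                                                      
                                                                      
                                                                      
                                                                      
                                                                      
                                                                      
                                                                      
                                                                      
                                                                      
                                                                      
                                                                      
                                                                      
                                                                      
                                                                      
                                                                      
                                                                      


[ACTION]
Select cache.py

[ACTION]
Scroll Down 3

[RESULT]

[cache.py]│ app.log                                                   
──────────────────────────────────────────────────────────────────────
import sys                                                            
                                                                      
class ValidateHandler:                                                
    def __init__(self, data):                                         
        self.output = output                                          
                                                                      
                                                                      
                                                                      
                                                                      
                                                                      
                                                                      
                                                                      
                                                                      
                                                                      
                                                                      
                                                                      
                                                                      
                                                                      
                                                                      


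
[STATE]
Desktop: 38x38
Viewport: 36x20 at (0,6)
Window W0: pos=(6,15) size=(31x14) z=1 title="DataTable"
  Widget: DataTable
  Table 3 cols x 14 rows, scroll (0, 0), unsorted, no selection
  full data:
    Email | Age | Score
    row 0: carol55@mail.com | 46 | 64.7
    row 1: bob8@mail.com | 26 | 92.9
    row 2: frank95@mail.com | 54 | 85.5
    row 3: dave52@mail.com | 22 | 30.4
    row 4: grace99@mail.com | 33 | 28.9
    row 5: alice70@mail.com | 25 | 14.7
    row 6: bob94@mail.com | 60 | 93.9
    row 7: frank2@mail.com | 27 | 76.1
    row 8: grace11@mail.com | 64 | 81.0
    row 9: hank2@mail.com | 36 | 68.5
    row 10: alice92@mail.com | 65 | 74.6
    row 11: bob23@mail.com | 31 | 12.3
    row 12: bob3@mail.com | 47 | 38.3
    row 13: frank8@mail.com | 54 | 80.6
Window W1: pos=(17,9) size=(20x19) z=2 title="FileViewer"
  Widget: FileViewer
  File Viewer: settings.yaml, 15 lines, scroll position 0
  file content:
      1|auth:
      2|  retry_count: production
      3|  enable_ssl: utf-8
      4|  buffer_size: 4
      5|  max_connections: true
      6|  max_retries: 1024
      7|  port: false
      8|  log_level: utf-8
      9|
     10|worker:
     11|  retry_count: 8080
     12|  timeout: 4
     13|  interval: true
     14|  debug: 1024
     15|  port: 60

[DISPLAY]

                                    
                                    
                                    
                 ┏━━━━━━━━━━━━━━━━━━
                 ┃ FileViewer       
                 ┠──────────────────
                 ┃auth:            ▲
                 ┃  retry_count: pr█
                 ┃  enable_ssl: utf░
      ┏━━━━━━━━━━┃  buffer_size: 4 ░
      ┃ DataTable┃  max_connections░
      ┠──────────┃  max_retries: 10░
      ┃Email     ┃  port: false    ░
      ┃──────────┃  log_level: utf-░
      ┃carol55@ma┃                 ░
      ┃bob8@mail.┃worker:          ░
      ┃frank95@ma┃  retry_count: 80░
      ┃dave52@mai┃  timeout: 4     ░
      ┃grace99@ma┃  interval: true ░
      ┃alice70@ma┃  debug: 1024    ░


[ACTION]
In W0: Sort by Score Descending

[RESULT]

                                    
                                    
                                    
                 ┏━━━━━━━━━━━━━━━━━━
                 ┃ FileViewer       
                 ┠──────────────────
                 ┃auth:            ▲
                 ┃  retry_count: pr█
                 ┃  enable_ssl: utf░
      ┏━━━━━━━━━━┃  buffer_size: 4 ░
      ┃ DataTable┃  max_connections░
      ┠──────────┃  max_retries: 10░
      ┃Email     ┃  port: false    ░
      ┃──────────┃  log_level: utf-░
      ┃bob94@mail┃                 ░
      ┃bob8@mail.┃worker:          ░
      ┃frank95@ma┃  retry_count: 80░
      ┃grace11@ma┃  timeout: 4     ░
      ┃frank8@mai┃  interval: true ░
      ┃frank2@mai┃  debug: 1024    ░


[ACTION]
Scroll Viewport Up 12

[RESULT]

                                    
                                    
                                    
                                    
                                    
                                    
                                    
                                    
                                    
                 ┏━━━━━━━━━━━━━━━━━━
                 ┃ FileViewer       
                 ┠──────────────────
                 ┃auth:            ▲
                 ┃  retry_count: pr█
                 ┃  enable_ssl: utf░
      ┏━━━━━━━━━━┃  buffer_size: 4 ░
      ┃ DataTable┃  max_connections░
      ┠──────────┃  max_retries: 10░
      ┃Email     ┃  port: false    ░
      ┃──────────┃  log_level: utf-░


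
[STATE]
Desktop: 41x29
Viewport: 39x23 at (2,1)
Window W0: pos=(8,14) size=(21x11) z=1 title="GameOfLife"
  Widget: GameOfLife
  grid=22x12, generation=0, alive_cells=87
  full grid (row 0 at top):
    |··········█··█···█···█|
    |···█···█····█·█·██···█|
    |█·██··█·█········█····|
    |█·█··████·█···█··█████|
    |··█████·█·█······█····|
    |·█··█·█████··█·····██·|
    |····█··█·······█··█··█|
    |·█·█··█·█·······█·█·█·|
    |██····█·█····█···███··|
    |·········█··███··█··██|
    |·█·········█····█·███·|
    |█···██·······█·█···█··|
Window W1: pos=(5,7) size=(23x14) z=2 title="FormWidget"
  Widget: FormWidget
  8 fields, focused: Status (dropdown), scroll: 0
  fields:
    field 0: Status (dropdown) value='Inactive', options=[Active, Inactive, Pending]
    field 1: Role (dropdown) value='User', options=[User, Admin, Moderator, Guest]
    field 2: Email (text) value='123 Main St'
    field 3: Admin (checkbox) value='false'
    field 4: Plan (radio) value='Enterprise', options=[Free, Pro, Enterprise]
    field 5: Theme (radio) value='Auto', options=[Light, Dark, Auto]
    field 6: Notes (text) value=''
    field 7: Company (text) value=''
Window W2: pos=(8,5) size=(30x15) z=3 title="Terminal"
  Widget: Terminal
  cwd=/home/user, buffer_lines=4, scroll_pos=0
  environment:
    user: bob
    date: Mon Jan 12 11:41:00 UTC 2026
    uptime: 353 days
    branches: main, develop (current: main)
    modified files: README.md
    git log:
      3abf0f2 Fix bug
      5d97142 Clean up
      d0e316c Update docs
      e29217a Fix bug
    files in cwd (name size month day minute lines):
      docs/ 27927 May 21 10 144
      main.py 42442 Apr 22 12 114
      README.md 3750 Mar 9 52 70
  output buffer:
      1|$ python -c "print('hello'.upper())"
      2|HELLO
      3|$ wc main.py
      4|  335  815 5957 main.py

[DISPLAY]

                                       
                                       
                                       
                                       
      ┏━━━━━━━━━━━━━━━━━━━━━━━━━━━━┓   
      ┃ Terminal                   ┃   
   ┏━━┠────────────────────────────┨   
   ┃ F┃$ python -c "print('hello'.u┃   
   ┠──┃HELLO                       ┃   
   ┃> ┃$ wc main.py                ┃   
   ┃  ┃  335  815 5957 main.py     ┃   
   ┃  ┃$ █                         ┃   
   ┃  ┃                            ┃   
   ┃  ┃                            ┃   
   ┃  ┃                            ┃   
   ┃  ┃                            ┃   
   ┃  ┃                            ┃   
   ┃  ┃                            ┃   
   ┃  ┗━━━━━━━━━━━━━━━━━━━━━━━━━━━━┛   
   ┗━━━━━━━━━━━━━━━━━━━━━┛┃            
      ┃···█··█·······█··█·┃            
      ┃█·█··█·█·······█·█·┃            
      ┃█····█·█····█···███┃            


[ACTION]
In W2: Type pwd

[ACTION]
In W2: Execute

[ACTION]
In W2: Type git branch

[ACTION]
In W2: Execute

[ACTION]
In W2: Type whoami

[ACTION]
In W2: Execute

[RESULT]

                                       
                                       
                                       
                                       
      ┏━━━━━━━━━━━━━━━━━━━━━━━━━━━━┓   
      ┃ Terminal                   ┃   
   ┏━━┠────────────────────────────┨   
   ┃ F┃HELLO                       ┃   
   ┠──┃$ wc main.py                ┃   
   ┃> ┃  335  815 5957 main.py     ┃   
   ┃  ┃$ pwd                       ┃   
   ┃  ┃/home/user                  ┃   
   ┃  ┃$ git branch                ┃   
   ┃  ┃* main                      ┃   
   ┃  ┃  develop                   ┃   
   ┃  ┃$ whoami                    ┃   
   ┃  ┃bob                         ┃   
   ┃  ┃$ █                         ┃   
   ┃  ┗━━━━━━━━━━━━━━━━━━━━━━━━━━━━┛   
   ┗━━━━━━━━━━━━━━━━━━━━━┛┃            
      ┃···█··█·······█··█·┃            
      ┃█·█··█·█·······█·█·┃            
      ┃█····█·█····█···███┃            


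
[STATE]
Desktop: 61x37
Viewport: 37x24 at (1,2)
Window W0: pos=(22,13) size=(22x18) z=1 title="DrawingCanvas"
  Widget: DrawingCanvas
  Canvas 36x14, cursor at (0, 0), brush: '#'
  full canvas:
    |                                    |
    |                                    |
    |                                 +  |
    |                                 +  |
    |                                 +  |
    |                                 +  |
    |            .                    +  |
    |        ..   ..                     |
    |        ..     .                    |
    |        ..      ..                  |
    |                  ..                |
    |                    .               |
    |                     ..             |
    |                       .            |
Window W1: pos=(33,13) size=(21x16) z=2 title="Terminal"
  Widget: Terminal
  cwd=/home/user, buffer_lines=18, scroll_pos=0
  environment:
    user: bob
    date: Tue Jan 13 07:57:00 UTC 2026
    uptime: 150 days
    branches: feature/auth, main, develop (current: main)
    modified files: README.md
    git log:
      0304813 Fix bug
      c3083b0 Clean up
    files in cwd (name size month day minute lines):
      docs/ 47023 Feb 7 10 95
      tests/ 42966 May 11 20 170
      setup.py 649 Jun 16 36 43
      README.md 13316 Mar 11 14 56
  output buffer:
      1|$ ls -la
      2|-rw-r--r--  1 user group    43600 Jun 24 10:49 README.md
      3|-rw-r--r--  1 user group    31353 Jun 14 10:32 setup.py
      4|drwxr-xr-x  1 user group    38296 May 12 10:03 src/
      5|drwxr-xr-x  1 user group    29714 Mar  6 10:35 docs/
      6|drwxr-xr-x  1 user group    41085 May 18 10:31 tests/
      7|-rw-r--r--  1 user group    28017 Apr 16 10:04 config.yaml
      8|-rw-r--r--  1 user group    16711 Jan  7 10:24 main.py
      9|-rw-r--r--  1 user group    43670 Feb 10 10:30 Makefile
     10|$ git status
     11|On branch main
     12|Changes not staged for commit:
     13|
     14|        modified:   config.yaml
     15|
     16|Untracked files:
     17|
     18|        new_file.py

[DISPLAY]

                                     
                                     
                                     
                                     
                                     
                                     
                                     
                                     
                                     
                                     
                                     
                     ┏━━━━━━━━━━┏━━━━
                     ┃ DrawingCa┃ Ter
                     ┠──────────┠────
                     ┃+         ┃$ ls
                     ┃          ┃-rw-
                     ┃          ┃-rw-
                     ┃          ┃drwx
                     ┃          ┃drwx
                     ┃          ┃drwx
                     ┃          ┃-rw-
                     ┃        ..┃-rw-
                     ┃        ..┃-rw-
                     ┃        ..┃$ gi


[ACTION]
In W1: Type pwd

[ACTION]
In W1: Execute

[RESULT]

                                     
                                     
                                     
                                     
                                     
                                     
                                     
                                     
                                     
                                     
                                     
                     ┏━━━━━━━━━━┏━━━━
                     ┃ DrawingCa┃ Ter
                     ┠──────────┠────
                     ┃+         ┃$ gi
                     ┃          ┃On b
                     ┃          ┃Chan
                     ┃          ┃    
                     ┃          ┃    
                     ┃          ┃    
                     ┃          ┃Untr
                     ┃        ..┃    
                     ┃        ..┃    
                     ┃        ..┃$ pw


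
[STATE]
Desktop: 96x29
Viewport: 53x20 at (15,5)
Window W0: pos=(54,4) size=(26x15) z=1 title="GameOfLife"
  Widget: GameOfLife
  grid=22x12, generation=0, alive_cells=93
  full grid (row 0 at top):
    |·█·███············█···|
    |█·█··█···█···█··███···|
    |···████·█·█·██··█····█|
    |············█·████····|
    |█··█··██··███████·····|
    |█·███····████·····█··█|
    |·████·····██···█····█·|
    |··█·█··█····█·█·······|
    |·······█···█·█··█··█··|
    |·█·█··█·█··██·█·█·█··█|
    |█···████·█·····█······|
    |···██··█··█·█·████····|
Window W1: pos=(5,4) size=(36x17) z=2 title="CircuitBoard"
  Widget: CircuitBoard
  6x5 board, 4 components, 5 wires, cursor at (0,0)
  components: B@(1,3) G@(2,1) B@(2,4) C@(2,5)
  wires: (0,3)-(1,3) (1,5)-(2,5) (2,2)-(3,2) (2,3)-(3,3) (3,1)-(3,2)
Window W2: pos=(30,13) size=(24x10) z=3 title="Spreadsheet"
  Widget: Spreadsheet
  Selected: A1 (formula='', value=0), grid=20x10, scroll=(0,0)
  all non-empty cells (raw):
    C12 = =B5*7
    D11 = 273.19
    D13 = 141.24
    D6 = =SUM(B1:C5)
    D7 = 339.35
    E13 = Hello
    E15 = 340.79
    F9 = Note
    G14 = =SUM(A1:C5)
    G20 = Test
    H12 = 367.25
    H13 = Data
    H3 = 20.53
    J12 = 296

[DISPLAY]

oard                     ┃             ┃ GameOfLife  
─────────────────────────┨             ┠─────────────
3 4 5                    ┃             ┃Gen: 0       
       ·                 ┃             ┃█·█··█···█···
       │                 ┃             ┃···████·█·█·█
       B       ·         ┃             ┃············█
               │         ┃             ┃█··█··██··███
   ·   ·   B   C         ┃             ┃█·███····████
   │   │       ┏━━━━━━━━━━━━━━━━━━━━━━┓┃·████·····██·
 ─ ·   ·       ┃ Spreadsheet          ┃┃··█·█··█····█
               ┠──────────────────────┨┃·······█···█·
               ┃A1:                   ┃┃·█·█··█·█··██
0,0)           ┃       A       B      ┃┃█···████·█···
               ┃----------------------┃┗━━━━━━━━━━━━━
               ┃  1      [0]       0  ┃              
━━━━━━━━━━━━━━━┃  2        0       0  ┃              
               ┃  3        0       0  ┃              
               ┗━━━━━━━━━━━━━━━━━━━━━━┛              
                                                     
                                                     


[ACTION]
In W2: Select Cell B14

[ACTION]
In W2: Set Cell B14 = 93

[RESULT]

oard                     ┃             ┃ GameOfLife  
─────────────────────────┨             ┠─────────────
3 4 5                    ┃             ┃Gen: 0       
       ·                 ┃             ┃█·█··█···█···
       │                 ┃             ┃···████·█·█·█
       B       ·         ┃             ┃············█
               │         ┃             ┃█··█··██··███
   ·   ·   B   C         ┃             ┃█·███····████
   │   │       ┏━━━━━━━━━━━━━━━━━━━━━━┓┃·████·····██·
 ─ ·   ·       ┃ Spreadsheet          ┃┃··█·█··█····█
               ┠──────────────────────┨┃·······█···█·
               ┃B14: 93               ┃┃·█·█··█·█··██
0,0)           ┃       A       B      ┃┃█···████·█···
               ┃----------------------┃┗━━━━━━━━━━━━━
               ┃  1        0       0  ┃              
━━━━━━━━━━━━━━━┃  2        0       0  ┃              
               ┃  3        0       0  ┃              
               ┗━━━━━━━━━━━━━━━━━━━━━━┛              
                                                     
                                                     


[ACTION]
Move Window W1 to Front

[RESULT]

oard                     ┃             ┃ GameOfLife  
─────────────────────────┨             ┠─────────────
3 4 5                    ┃             ┃Gen: 0       
       ·                 ┃             ┃█·█··█···█···
       │                 ┃             ┃···████·█·█·█
       B       ·         ┃             ┃············█
               │         ┃             ┃█··█··██··███
   ·   ·   B   C         ┃             ┃█·███····████
   │   │                 ┃━━━━━━━━━━━━┓┃·████·····██·
 ─ ·   ·                 ┃et          ┃┃··█·█··█····█
                         ┃────────────┨┃·······█···█·
                         ┃            ┃┃·█·█··█·█··██
0,0)                     ┃     B      ┃┃█···████·█···
                         ┃------------┃┗━━━━━━━━━━━━━
                         ┃ 0       0  ┃              
━━━━━━━━━━━━━━━━━━━━━━━━━┛ 0       0  ┃              
               ┃  3        0       0  ┃              
               ┗━━━━━━━━━━━━━━━━━━━━━━┛              
                                                     
                                                     


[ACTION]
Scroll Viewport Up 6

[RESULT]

                                                     
                                                     
                                                     
                                                     
━━━━━━━━━━━━━━━━━━━━━━━━━┓             ┏━━━━━━━━━━━━━
oard                     ┃             ┃ GameOfLife  
─────────────────────────┨             ┠─────────────
3 4 5                    ┃             ┃Gen: 0       
       ·                 ┃             ┃█·█··█···█···
       │                 ┃             ┃···████·█·█·█
       B       ·         ┃             ┃············█
               │         ┃             ┃█··█··██··███
   ·   ·   B   C         ┃             ┃█·███····████
   │   │                 ┃━━━━━━━━━━━━┓┃·████·····██·
 ─ ·   ·                 ┃et          ┃┃··█·█··█····█
                         ┃────────────┨┃·······█···█·
                         ┃            ┃┃·█·█··█·█··██
0,0)                     ┃     B      ┃┃█···████·█···
                         ┃------------┃┗━━━━━━━━━━━━━
                         ┃ 0       0  ┃              


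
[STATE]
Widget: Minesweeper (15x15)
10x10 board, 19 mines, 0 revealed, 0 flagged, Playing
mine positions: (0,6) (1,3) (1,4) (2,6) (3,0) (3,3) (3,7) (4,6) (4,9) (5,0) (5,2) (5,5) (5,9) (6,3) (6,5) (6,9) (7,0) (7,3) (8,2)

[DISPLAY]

■■■■■■■■■■     
■■■■■■■■■■     
■■■■■■■■■■     
■■■■■■■■■■     
■■■■■■■■■■     
■■■■■■■■■■     
■■■■■■■■■■     
■■■■■■■■■■     
■■■■■■■■■■     
■■■■■■■■■■     
               
               
               
               
               


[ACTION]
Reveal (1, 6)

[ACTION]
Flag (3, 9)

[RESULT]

■■■■■■■■■■     
■■■■■■2■■■     
■■■■■■■■■■     
■■■■■■■■■⚑     
■■■■■■■■■■     
■■■■■■■■■■     
■■■■■■■■■■     
■■■■■■■■■■     
■■■■■■■■■■     
■■■■■■■■■■     
               
               
               
               
               


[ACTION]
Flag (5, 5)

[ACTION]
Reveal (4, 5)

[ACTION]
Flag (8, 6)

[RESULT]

■■■■■■■■■■     
■■■■■■2■■■     
■■■■■■■■■■     
■■■■■■■■■⚑     
■■■■■2■■■■     
■■■■■⚑■■■■     
■■■■■■■■■■     
■■■■■■■■■■     
■■■■■■⚑■■■     
■■■■■■■■■■     
               
               
               
               
               


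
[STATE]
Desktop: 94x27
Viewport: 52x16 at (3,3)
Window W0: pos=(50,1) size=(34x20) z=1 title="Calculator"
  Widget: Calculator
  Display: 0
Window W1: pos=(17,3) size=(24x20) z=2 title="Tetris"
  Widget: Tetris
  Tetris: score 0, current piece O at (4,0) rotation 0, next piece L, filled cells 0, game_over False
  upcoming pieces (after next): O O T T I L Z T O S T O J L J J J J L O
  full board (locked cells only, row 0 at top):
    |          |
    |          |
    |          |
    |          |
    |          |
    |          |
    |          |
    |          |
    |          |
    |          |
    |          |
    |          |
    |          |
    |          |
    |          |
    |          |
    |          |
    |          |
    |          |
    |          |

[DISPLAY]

              ┏━━━━━━━━━━━━━━━━━━━━━━┓         ┠────
              ┃ Tetris               ┃         ┃    
              ┠──────────────────────┨         ┃┌───
              ┃          │Next:      ┃         ┃│ 7 
              ┃          │  ▒        ┃         ┃├───
              ┃          │▒▒▒        ┃         ┃│ 4 
              ┃          │           ┃         ┃├───
              ┃          │           ┃         ┃│ 1 
              ┃          │           ┃         ┃├───
              ┃          │Score:     ┃         ┃│ 0 
              ┃          │0          ┃         ┃├───
              ┃          │           ┃         ┃│ C 
              ┃          │           ┃         ┃└───
              ┃          │           ┃         ┃    
              ┃          │           ┃         ┃    
              ┃          │           ┃         ┃    


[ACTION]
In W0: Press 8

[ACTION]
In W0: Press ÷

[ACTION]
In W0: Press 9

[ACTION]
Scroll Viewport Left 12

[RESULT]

                 ┏━━━━━━━━━━━━━━━━━━━━━━┓         ┠─
                 ┃ Tetris               ┃         ┃ 
                 ┠──────────────────────┨         ┃┌
                 ┃          │Next:      ┃         ┃│
                 ┃          │  ▒        ┃         ┃├
                 ┃          │▒▒▒        ┃         ┃│
                 ┃          │           ┃         ┃├
                 ┃          │           ┃         ┃│
                 ┃          │           ┃         ┃├
                 ┃          │Score:     ┃         ┃│
                 ┃          │0          ┃         ┃├
                 ┃          │           ┃         ┃│
                 ┃          │           ┃         ┃└
                 ┃          │           ┃         ┃ 
                 ┃          │           ┃         ┃ 
                 ┃          │           ┃         ┃ 


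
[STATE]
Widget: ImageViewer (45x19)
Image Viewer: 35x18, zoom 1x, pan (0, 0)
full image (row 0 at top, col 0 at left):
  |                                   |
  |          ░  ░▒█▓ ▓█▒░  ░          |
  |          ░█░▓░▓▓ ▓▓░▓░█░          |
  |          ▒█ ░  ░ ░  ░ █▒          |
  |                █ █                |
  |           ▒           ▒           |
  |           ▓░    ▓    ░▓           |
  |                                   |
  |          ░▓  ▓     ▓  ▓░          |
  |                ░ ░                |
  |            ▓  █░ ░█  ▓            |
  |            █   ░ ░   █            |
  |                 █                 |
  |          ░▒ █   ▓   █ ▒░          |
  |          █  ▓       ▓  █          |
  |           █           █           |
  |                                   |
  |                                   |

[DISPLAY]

                                             
          ░  ░▒█▓ ▓█▒░  ░                    
          ░█░▓░▓▓ ▓▓░▓░█░                    
          ▒█ ░  ░ ░  ░ █▒                    
                █ █                          
           ▒           ▒                     
           ▓░    ▓    ░▓                     
                                             
          ░▓  ▓     ▓  ▓░                    
                ░ ░                          
            ▓  █░ ░█  ▓                      
            █   ░ ░   █                      
                 █                           
          ░▒ █   ▓   █ ▒░                    
          █  ▓       ▓  █                    
           █           █                     
                                             
                                             
                                             


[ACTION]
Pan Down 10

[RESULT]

            ▓  █░ ░█  ▓                      
            █   ░ ░   █                      
                 █                           
          ░▒ █   ▓   █ ▒░                    
          █  ▓       ▓  █                    
           █           █                     
                                             
                                             
                                             
                                             
                                             
                                             
                                             
                                             
                                             
                                             
                                             
                                             
                                             


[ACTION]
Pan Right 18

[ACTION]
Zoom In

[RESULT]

    ▒▒                      ▒▒               
    ▒▒                      ▒▒               
    ▓▓░░        ▓▓        ░░▓▓               
    ▓▓░░        ▓▓        ░░▓▓               
                                             
                                             
  ░░▓▓    ▓▓          ▓▓    ▓▓░░             
  ░░▓▓    ▓▓          ▓▓    ▓▓░░             
              ░░  ░░                         
              ░░  ░░                         
      ▓▓    ██░░  ░░██    ▓▓                 
      ▓▓    ██░░  ░░██    ▓▓                 
      ██      ░░  ░░      ██                 
      ██      ░░  ░░      ██                 
                ██                           
                ██                           
  ░░▒▒  ██      ▓▓      ██  ▒▒░░             
  ░░▒▒  ██      ▓▓      ██  ▒▒░░             
  ██    ▓▓              ▓▓    ██             


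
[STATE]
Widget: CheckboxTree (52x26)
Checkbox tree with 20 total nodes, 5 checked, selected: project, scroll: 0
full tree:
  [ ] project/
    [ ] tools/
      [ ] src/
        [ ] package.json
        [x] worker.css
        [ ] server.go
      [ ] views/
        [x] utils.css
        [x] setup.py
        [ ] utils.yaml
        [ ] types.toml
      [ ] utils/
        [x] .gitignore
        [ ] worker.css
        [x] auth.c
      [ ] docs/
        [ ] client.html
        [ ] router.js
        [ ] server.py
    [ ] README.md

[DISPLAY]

>[-] project/                                       
   [-] tools/                                       
     [-] src/                                       
       [ ] package.json                             
       [x] worker.css                               
       [ ] server.go                                
     [-] views/                                     
       [x] utils.css                                
       [x] setup.py                                 
       [ ] utils.yaml                               
       [ ] types.toml                               
     [-] utils/                                     
       [x] .gitignore                               
       [ ] worker.css                               
       [x] auth.c                                   
     [ ] docs/                                      
       [ ] client.html                              
       [ ] router.js                                
       [ ] server.py                                
   [ ] README.md                                    
                                                    
                                                    
                                                    
                                                    
                                                    
                                                    


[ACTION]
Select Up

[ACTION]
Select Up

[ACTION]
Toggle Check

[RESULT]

>[x] project/                                       
   [x] tools/                                       
     [x] src/                                       
       [x] package.json                             
       [x] worker.css                               
       [x] server.go                                
     [x] views/                                     
       [x] utils.css                                
       [x] setup.py                                 
       [x] utils.yaml                               
       [x] types.toml                               
     [x] utils/                                     
       [x] .gitignore                               
       [x] worker.css                               
       [x] auth.c                                   
     [x] docs/                                      
       [x] client.html                              
       [x] router.js                                
       [x] server.py                                
   [x] README.md                                    
                                                    
                                                    
                                                    
                                                    
                                                    
                                                    


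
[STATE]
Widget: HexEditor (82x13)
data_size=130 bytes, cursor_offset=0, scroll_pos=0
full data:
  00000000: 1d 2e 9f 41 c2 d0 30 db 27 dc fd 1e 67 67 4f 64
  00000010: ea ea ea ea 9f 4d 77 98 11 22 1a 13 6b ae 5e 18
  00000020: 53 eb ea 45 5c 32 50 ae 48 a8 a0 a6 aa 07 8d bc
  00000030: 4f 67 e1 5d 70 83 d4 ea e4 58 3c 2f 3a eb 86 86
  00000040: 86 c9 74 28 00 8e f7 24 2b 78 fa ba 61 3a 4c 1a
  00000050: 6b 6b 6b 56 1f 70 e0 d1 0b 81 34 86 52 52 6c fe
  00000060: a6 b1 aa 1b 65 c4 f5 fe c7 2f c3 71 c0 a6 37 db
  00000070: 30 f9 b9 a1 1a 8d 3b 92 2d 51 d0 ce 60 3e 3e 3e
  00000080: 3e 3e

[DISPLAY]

00000000  1D 2e 9f 41 c2 d0 30 db  27 dc fd 1e 67 67 4f 64  |...A..0.'...ggOd|    
00000010  ea ea ea ea 9f 4d 77 98  11 22 1a 13 6b ae 5e 18  |.....Mw.."..k.^.|    
00000020  53 eb ea 45 5c 32 50 ae  48 a8 a0 a6 aa 07 8d bc  |S..E\2P.H.......|    
00000030  4f 67 e1 5d 70 83 d4 ea  e4 58 3c 2f 3a eb 86 86  |Og.]p....X</:...|    
00000040  86 c9 74 28 00 8e f7 24  2b 78 fa ba 61 3a 4c 1a  |..t(...$+x..a:L.|    
00000050  6b 6b 6b 56 1f 70 e0 d1  0b 81 34 86 52 52 6c fe  |kkkV.p....4.RRl.|    
00000060  a6 b1 aa 1b 65 c4 f5 fe  c7 2f c3 71 c0 a6 37 db  |....e..../.q..7.|    
00000070  30 f9 b9 a1 1a 8d 3b 92  2d 51 d0 ce 60 3e 3e 3e  |0.....;.-Q..`>>>|    
00000080  3e 3e                                             |>>              |    
                                                                                  
                                                                                  
                                                                                  
                                                                                  


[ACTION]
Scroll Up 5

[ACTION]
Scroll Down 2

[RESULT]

00000020  53 eb ea 45 5c 32 50 ae  48 a8 a0 a6 aa 07 8d bc  |S..E\2P.H.......|    
00000030  4f 67 e1 5d 70 83 d4 ea  e4 58 3c 2f 3a eb 86 86  |Og.]p....X</:...|    
00000040  86 c9 74 28 00 8e f7 24  2b 78 fa ba 61 3a 4c 1a  |..t(...$+x..a:L.|    
00000050  6b 6b 6b 56 1f 70 e0 d1  0b 81 34 86 52 52 6c fe  |kkkV.p....4.RRl.|    
00000060  a6 b1 aa 1b 65 c4 f5 fe  c7 2f c3 71 c0 a6 37 db  |....e..../.q..7.|    
00000070  30 f9 b9 a1 1a 8d 3b 92  2d 51 d0 ce 60 3e 3e 3e  |0.....;.-Q..`>>>|    
00000080  3e 3e                                             |>>              |    
                                                                                  
                                                                                  
                                                                                  
                                                                                  
                                                                                  
                                                                                  
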